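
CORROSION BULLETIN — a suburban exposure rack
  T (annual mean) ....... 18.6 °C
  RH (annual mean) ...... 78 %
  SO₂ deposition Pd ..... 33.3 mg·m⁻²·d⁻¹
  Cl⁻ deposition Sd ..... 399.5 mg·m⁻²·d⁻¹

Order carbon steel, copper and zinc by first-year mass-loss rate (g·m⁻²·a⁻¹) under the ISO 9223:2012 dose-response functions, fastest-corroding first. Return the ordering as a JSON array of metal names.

carbon steel: f(T) = -0.054·(T−10) [T>10 °C] = -0.4644
  Pd branch = 1.77·Pd^0.52·e^(0.02·RH+f) = 32.77 μm/a
  Sd branch = 0.102·Sd^0.62·e^(0.033·RH+0.04·T) = 115.5 μm/a
  sum: 32.77 + 115.5 → r_corr = 148.3 μm/a
  mass loss = 148.3 μm/a × 7.85 g/cm³ = 1164 g·m⁻²·a⁻¹
copper: f(T) = -0.080·(T−10) [T>10 °C] = -0.6880
  SO₂ term: 0.0053·33.3^0.26·exp(0.059·78-0.6880) = 0.6606
  Cl⁻ term: 0.01025·399.5^0.27·exp(0.036·78+0.049·18.6) = 2.13
  sum: 0.6606 + 2.13 → r_corr = 2.791 μm/a
  mass loss = 2.791 μm/a × 8.96 g/cm³ = 25.01 g·m⁻²·a⁻¹
zinc: T>10 °C ⇒ hinge -0.071·(18.6−10) = -0.6106
  SO₂ term: 0.0129·33.3^0.44·exp(0.046·78-0.6106) = 1.184
  Sd branch = 0.0175·Sd^0.57·e^(0.008·RH+0.085·T) = 4.825 μm/a
  sum: 1.184 + 4.825 → r_corr = 6.01 μm/a
  mass loss = 6.01 μm/a × 7.14 g/cm³ = 42.91 g·m⁻²·a⁻¹
Ordering by g·m⁻²·a⁻¹: carbon steel (1160) > zinc (42.9) > copper (25)

["carbon steel", "zinc", "copper"]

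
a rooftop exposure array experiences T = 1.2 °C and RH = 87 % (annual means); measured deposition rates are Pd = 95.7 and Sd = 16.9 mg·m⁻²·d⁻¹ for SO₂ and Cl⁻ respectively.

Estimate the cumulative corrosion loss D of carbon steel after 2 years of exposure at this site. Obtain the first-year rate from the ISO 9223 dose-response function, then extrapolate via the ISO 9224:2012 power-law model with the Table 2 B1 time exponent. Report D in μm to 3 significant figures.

D(2) = 57.2 μm

carbon steel: T≤10 °C ⇒ hinge +0.150·(1.2−10) = -1.3200
  Pd branch = 1.77·Pd^0.52·e^(0.02·RH+f) = 28.87 μm/a
  Sd branch = 0.102·Sd^0.62·e^(0.033·RH+0.04·T) = 10.9 μm/a
  sum: 28.87 + 10.9 → r_corr = 39.77 μm/a
Long-term exponent b (ISO 9224 Table 2, B1) = 0.523
  D(2) = 39.77 × 2^0.523 = 39.77 × 1.437 = 57.15 μm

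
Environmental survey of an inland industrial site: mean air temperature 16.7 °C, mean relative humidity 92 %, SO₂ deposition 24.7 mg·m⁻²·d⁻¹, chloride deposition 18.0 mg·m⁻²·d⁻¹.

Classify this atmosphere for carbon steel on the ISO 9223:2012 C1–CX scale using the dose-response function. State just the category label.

C4

carbon steel: T>10 °C ⇒ hinge -0.054·(16.7−10) = -0.3618
  Pd branch = 1.77·Pd^0.52·e^(0.02·RH+f) = 41.13 μm/a
  Cl⁻ term: 0.102·18.0^0.62·exp(0.033·92+0.04·16.7) = 24.86
  sum: 41.13 + 24.86 → r_corr = 65.99 μm/a
ISO 9223 Table 2 (carbon steel): 50 < 66 ≤ 80 μm/a ⇒ C4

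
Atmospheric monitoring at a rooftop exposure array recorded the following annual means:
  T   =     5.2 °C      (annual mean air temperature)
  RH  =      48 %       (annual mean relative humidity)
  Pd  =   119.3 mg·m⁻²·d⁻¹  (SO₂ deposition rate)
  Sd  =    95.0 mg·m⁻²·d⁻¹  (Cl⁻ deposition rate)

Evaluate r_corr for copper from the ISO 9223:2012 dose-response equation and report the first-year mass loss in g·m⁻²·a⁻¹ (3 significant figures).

r_corr = 3.81 g·m⁻²·a⁻¹

copper: T≤10 °C ⇒ hinge +0.126·(5.2−10) = -0.6048
  SO₂ term: 0.0053·119.3^0.26·exp(0.059·48-0.6048) = 0.1704
  Cl⁻ term: 0.01025·95.0^0.27·exp(0.036·48+0.049·5.2) = 0.2546
  r_corr = 0.1704 + 0.2546 = 0.425 μm/a
Convert to mass loss: 0.425 μm/a × 8.96 g/cm³ = 3.808 g·m⁻²·a⁻¹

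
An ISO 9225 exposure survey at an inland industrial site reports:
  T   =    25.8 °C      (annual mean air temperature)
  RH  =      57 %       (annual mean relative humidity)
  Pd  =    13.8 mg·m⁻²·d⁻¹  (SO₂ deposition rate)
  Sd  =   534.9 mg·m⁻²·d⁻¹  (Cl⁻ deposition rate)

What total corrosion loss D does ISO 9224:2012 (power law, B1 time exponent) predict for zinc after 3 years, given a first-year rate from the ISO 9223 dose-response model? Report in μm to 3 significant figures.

zinc: temperature factor f = -0.071·(15.8) = -1.1218
  SO₂ term: 0.0129·13.8^0.44·exp(0.046·57-1.1218) = 0.1835
  Cl⁻ term: 0.0175·534.9^0.57·exp(0.008·57+0.085·25.8) = 8.884
  r_corr = 0.1835 + 8.884 = 9.067 μm/a
ISO 9224: D(t) = r_corr · t^b with b = 0.813 (zinc, B1)
  D(3) = 9.067 × 3^0.813 = 9.067 × 2.443 = 22.15 μm

D(3) = 22.2 μm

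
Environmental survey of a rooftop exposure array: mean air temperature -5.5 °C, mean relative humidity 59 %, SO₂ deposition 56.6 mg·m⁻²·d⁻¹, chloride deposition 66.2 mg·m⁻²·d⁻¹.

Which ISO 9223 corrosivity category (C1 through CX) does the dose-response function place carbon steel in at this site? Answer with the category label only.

carbon steel: f(T) = +0.150·(T−10) [T≤10 °C] = -2.3250
  Pd branch = 1.77·Pd^0.52·e^(0.02·RH+f) = 4.594 μm/a
  Cl⁻ term: 0.102·66.2^0.62·exp(0.033·59+0.04·-5.5) = 7.719
  sum: 4.594 + 7.719 → r_corr = 12.31 μm/a
ISO 9223 Table 2 (carbon steel): 1.3 < 12.3 ≤ 25 μm/a ⇒ C2

C2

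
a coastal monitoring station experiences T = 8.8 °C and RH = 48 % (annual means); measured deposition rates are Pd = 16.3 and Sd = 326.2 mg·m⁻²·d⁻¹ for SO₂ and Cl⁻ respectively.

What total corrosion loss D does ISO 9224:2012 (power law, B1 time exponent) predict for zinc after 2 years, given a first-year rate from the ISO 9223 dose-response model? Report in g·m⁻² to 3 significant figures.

zinc: T≤10 °C ⇒ hinge +0.038·(8.8−10) = -0.0456
  Pd branch = 0.0129·Pd^0.44·e^(0.046·RH+f) = 0.3829 μm/a
  Cl⁻ term: 0.0175·326.2^0.57·exp(0.008·48+0.085·8.8) = 1.47
  r_corr = 0.3829 + 1.47 = 1.853 μm/a
ISO 9224: D(t) = r_corr · t^b with b = 0.813 (zinc, B1)
  D(2) = 1.853 × 2^0.813 = 1.853 × 1.757 = 3.255 μm
  Mass loss = 3.255 μm × 7.14 g/cm³ = 23.24 g·m⁻²

D(2) = 23.2 g·m⁻²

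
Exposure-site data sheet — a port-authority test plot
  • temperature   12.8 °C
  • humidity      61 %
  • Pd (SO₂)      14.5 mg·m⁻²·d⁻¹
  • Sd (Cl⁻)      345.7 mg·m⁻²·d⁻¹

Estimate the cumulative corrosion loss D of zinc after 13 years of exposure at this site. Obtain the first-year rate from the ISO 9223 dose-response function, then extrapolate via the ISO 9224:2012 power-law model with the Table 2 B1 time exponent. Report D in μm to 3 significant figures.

D(13) = 23.6 μm

zinc: f(T) = -0.071·(T−10) [T>10 °C] = -0.1988
  Pd branch = 0.0129·Pd^0.44·e^(0.046·RH+f) = 0.5674 μm/a
  Sd branch = 0.0175·Sd^0.57·e^(0.008·RH+0.085·T) = 2.369 μm/a
  sum: 0.5674 + 2.369 → r_corr = 2.936 μm/a
ISO 9224: D(t) = r_corr · t^b with b = 0.813 (zinc, B1)
  D(13) = 2.936 × 13^0.813 = 2.936 × 8.047 = 23.63 μm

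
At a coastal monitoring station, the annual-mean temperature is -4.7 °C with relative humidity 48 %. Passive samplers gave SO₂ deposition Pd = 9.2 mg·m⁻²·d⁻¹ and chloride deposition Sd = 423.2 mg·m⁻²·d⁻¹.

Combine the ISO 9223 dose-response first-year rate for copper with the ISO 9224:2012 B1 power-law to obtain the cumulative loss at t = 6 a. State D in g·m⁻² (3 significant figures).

copper: temperature factor f = +0.126·(-14.7) = -1.8522
  Pd branch = 0.0053·Pd^0.26·e^(0.059·RH+f) = 0.02514 μm/a
  Cl⁻ term: 0.01025·423.2^0.27·exp(0.036·48+0.049·-4.7) = 0.2346
  sum: 0.02514 + 0.2346 → r_corr = 0.2597 μm/a
ISO 9224: D(t) = r_corr · t^b with b = 0.667 (copper, B1)
  D(6) = 0.2597 × 6^0.667 = 0.2597 × 3.304 = 0.8582 μm
  Mass loss = 0.8582 μm × 8.96 g/cm³ = 7.689 g·m⁻²

D(6) = 7.69 g·m⁻²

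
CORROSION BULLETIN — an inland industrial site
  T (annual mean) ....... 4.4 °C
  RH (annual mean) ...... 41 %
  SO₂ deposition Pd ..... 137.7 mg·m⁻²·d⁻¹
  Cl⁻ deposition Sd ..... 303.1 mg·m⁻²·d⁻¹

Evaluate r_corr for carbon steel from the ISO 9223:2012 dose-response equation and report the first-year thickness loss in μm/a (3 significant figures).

carbon steel: f(T) = +0.150·(T−10) [T≤10 °C] = -0.8400
  SO₂ term: 1.77·137.7^0.52·exp(0.02·41-0.8400) = 22.47
  Sd branch = 0.102·Sd^0.62·e^(0.033·RH+0.04·T) = 16.26 μm/a
  r_corr = 22.47 + 16.26 = 38.73 μm/a

r_corr = 38.7 μm/a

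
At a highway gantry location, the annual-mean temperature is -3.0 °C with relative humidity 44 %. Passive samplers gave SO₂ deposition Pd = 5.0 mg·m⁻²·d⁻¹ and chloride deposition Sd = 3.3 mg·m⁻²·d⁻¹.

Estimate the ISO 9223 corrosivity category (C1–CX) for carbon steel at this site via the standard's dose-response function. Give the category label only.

C2

carbon steel: f(T) = +0.150·(T−10) [T≤10 °C] = -1.9500
  Pd branch = 1.77·Pd^0.52·e^(0.02·RH+f) = 1.402 μm/a
  Sd branch = 0.102·Sd^0.62·e^(0.033·RH+0.04·T) = 0.8101 μm/a
  sum: 1.402 + 0.8101 → r_corr = 2.212 μm/a
ISO 9223 Table 2 (carbon steel): 1.3 < 2.21 ≤ 25 μm/a ⇒ C2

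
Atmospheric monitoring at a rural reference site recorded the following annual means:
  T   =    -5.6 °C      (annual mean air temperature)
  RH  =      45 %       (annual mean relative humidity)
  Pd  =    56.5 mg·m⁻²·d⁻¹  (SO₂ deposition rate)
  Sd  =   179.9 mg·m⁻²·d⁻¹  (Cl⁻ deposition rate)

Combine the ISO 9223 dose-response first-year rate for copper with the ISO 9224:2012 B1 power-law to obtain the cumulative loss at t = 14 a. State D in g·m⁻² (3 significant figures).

copper: f(T) = +0.126·(T−10) [T≤10 °C] = -1.9656
  Pd branch = 0.0053·Pd^0.26·e^(0.059·RH+f) = 0.03014 μm/a
  Sd branch = 0.01025·Sd^0.27·e^(0.036·RH+0.049·T) = 0.1599 μm/a
  sum: 0.03014 + 0.1599 → r_corr = 0.1901 μm/a
Power-law: D(14) = r_corr · 14^0.667
  D(14) = 0.1901 × 14^0.667 = 0.1901 × 5.814 = 1.105 μm
  Mass loss = 1.105 μm × 8.96 g/cm³ = 9.902 g·m⁻²

D(14) = 9.90 g·m⁻²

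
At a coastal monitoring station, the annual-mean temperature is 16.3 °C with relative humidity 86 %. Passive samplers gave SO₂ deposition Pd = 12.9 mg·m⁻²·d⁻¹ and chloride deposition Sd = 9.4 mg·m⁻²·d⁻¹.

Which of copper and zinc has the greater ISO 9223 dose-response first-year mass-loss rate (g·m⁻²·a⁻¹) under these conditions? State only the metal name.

copper: temperature factor f = -0.080·(6.3) = -0.5040
  sulphur-dioxide contribution → 0.9948 μm/a
  chloride contribution → 0.9224 μm/a
  total first-year rate 1.917 μm/a
  mass loss = 1.917 μm/a × 8.96 g/cm³ = 17.18 g·m⁻²·a⁻¹
zinc: T>10 °C ⇒ hinge -0.071·(16.3−10) = -0.4473
  sulphur-dioxide contribution → 1.328 μm/a
  chloride contribution → 0.4991 μm/a
  ⇒ r_corr(zinc) = 1.827 μm/a
  mass loss = 1.827 μm/a × 7.14 g/cm³ = 13.04 g·m⁻²·a⁻¹
Ordering by g·m⁻²·a⁻¹: copper (17.2) > zinc (13)

copper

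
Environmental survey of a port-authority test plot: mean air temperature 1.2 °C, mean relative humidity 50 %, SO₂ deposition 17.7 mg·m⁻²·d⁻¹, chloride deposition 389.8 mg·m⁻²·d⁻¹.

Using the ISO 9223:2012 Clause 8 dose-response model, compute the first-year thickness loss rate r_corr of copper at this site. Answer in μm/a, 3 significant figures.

copper: temperature factor f = +0.126·(-8.8) = -1.1088
  Pd branch = 0.0053·Pd^0.26·e^(0.059·RH+f) = 0.07053 μm/a
  Sd branch = 0.01025·Sd^0.27·e^(0.036·RH+0.049·T) = 0.3292 μm/a
  r_corr = 0.07053 + 0.3292 = 0.3998 μm/a

r_corr = 0.400 μm/a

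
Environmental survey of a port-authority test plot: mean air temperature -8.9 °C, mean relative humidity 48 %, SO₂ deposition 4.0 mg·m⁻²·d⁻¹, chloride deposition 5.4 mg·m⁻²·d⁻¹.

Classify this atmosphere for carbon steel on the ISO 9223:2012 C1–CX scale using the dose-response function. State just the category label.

carbon steel: T≤10 °C ⇒ hinge +0.150·(-8.9−10) = -2.8350
  Pd branch = 1.77·Pd^0.52·e^(0.02·RH+f) = 0.5581 μm/a
  Cl⁻ term: 0.102·5.4^0.62·exp(0.033·48+0.04·-8.9) = 0.9908
  sum: 0.5581 + 0.9908 → r_corr = 1.549 μm/a
1.55 μm/a falls in (1.3, 25] for carbon steel → category C2

C2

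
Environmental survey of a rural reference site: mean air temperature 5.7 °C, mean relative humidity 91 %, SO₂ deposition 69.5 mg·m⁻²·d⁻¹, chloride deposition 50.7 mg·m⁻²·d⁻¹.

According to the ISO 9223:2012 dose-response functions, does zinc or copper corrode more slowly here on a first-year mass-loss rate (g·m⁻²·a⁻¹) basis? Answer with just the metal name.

copper

zinc: temperature factor f = +0.038·(-4.3) = -0.1634
  Pd branch = 0.0129·Pd^0.44·e^(0.046·RH+f) = 4.656 μm/a
  Cl⁻ term: 0.0175·50.7^0.57·exp(0.008·91+0.085·5.7) = 0.5514
  r_corr = 4.656 + 0.5514 = 5.208 μm/a
  mass loss = 5.208 μm/a × 7.14 g/cm³ = 37.18 g·m⁻²·a⁻¹
copper: temperature factor f = +0.126·(-4.3) = -0.5418
  SO₂ term: 0.0053·69.5^0.26·exp(0.059·91-0.5418) = 1.994
  Sd branch = 0.01025·Sd^0.27·e^(0.036·RH+0.049·T) = 1.035 μm/a
  r_corr = 1.994 + 1.035 = 3.029 μm/a
  mass loss = 3.029 μm/a × 8.96 g/cm³ = 27.14 g·m⁻²·a⁻¹
Ordering by g·m⁻²·a⁻¹: zinc (37.2) > copper (27.1)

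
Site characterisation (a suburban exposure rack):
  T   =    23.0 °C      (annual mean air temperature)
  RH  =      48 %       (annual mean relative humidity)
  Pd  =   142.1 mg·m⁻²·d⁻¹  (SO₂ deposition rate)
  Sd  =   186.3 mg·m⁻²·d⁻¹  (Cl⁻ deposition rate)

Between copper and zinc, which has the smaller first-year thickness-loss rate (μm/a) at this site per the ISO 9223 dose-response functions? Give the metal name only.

copper: f(T) = -0.080·(T−10) [T>10 °C] = -1.0400
  SO₂ term: 0.0053·142.1^0.26·exp(0.059·48-1.0400) = 0.1154
  Sd branch = 0.01025·Sd^0.27·e^(0.036·RH+0.049·T) = 0.7305 μm/a
  sum: 0.1154 + 0.7305 → r_corr = 0.8459 μm/a
zinc: f(T) = -0.071·(T−10) [T>10 °C] = -0.9230
  SO₂ term: 0.0129·142.1^0.44·exp(0.046·48-0.9230) = 0.4129
  Sd branch = 0.0175·Sd^0.57·e^(0.008·RH+0.085·T) = 3.572 μm/a
  sum: 0.4129 + 3.572 → r_corr = 3.985 μm/a
Ordering by μm/a: zinc (3.98) > copper (0.846)

copper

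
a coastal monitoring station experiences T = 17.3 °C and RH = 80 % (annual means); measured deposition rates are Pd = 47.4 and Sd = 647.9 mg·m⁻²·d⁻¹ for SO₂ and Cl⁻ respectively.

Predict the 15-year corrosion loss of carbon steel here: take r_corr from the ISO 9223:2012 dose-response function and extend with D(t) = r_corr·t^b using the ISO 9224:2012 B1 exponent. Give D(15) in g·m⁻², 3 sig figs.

carbon steel: f(T) = -0.054·(T−10) [T>10 °C] = -0.3942
  sulphur-dioxide contribution → 43.96 μm/a
  chloride contribution → 158.1 μm/a
  ⇒ r_corr(carbon steel) = 202 μm/a
Power-law: D(15) = r_corr · 15^0.523
  D(15) = 202 × 15^0.523 = 202 × 4.122 = 832.7 μm
  Mass loss = 832.7 μm × 7.85 g/cm³ = 6536 g·m⁻²

D(15) = 6.54e+03 g·m⁻²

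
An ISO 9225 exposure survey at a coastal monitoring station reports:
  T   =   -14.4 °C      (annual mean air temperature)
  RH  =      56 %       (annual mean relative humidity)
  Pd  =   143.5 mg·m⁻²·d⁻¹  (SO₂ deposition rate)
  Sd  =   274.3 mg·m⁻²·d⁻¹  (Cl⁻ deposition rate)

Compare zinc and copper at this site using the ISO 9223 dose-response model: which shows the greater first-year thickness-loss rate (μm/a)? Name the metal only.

zinc: temperature factor f = +0.038·(-24.4) = -0.9272
  SO₂ term: 0.0129·143.5^0.44·exp(0.046·56-0.9272) = 0.5966
  Cl⁻ term: 0.0175·274.3^0.57·exp(0.008·56+0.085·-14.4) = 0.1976
  r_corr = 0.5966 + 0.1976 = 0.7942 μm/a
copper: T≤10 °C ⇒ hinge +0.126·(-14.4−10) = -3.0744
  SO₂ term: 0.0053·143.5^0.26·exp(0.059·56-3.0744) = 0.02425
  Cl⁻ term: 0.01025·274.3^0.27·exp(0.036·56+0.049·-14.4) = 0.173
  sum: 0.02425 + 0.173 → r_corr = 0.1973 μm/a
Ordering by μm/a: zinc (0.794) > copper (0.197)

zinc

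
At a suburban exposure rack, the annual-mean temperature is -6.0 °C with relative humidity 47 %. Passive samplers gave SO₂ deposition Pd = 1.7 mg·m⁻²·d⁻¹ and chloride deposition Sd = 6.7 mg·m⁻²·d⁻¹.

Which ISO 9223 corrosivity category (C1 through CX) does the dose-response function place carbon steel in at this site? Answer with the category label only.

carbon steel: T≤10 °C ⇒ hinge +0.150·(-6.0−10) = -2.4000
  Pd branch = 1.77·Pd^0.52·e^(0.02·RH+f) = 0.5417 μm/a
  Cl⁻ term: 0.102·6.7^0.62·exp(0.033·47+0.04·-6.0) = 1.231
  r_corr = 0.5417 + 1.231 = 1.772 μm/a
1.77 μm/a falls in (1.3, 25] for carbon steel → category C2

C2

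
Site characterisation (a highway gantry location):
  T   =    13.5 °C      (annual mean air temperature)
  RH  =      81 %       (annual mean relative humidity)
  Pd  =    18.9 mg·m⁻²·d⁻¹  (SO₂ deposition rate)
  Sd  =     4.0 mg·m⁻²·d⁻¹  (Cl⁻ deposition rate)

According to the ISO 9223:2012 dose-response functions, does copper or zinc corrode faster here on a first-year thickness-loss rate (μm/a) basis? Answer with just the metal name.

zinc

copper: f(T) = -0.080·(T−10) [T>10 °C] = -0.2800
  sulphur-dioxide contribution → 1.023 μm/a
  chloride contribution → 0.5333 μm/a
  ⇒ r_corr(copper) = 1.557 μm/a
zinc: temperature factor f = -0.071·(3.5) = -0.2485
  sulphur-dioxide contribution → 1.522 μm/a
  chloride contribution → 0.2323 μm/a
  ⇒ r_corr(zinc) = 1.755 μm/a
Ordering by μm/a: zinc (1.75) > copper (1.56)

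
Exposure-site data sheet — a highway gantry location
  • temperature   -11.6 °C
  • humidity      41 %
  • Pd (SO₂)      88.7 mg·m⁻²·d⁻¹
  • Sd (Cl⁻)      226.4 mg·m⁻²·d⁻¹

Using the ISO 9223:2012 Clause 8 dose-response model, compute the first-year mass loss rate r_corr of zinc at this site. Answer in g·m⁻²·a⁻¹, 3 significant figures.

zinc: T≤10 °C ⇒ hinge +0.038·(-11.6−10) = -0.8208
  sulphur-dioxide contribution → 0.2693 μm/a
  chloride contribution → 0.1993 μm/a
  ⇒ r_corr(zinc) = 0.4687 μm/a
Convert to mass loss: 0.4687 μm/a × 7.14 g/cm³ = 3.346 g·m⁻²·a⁻¹

r_corr = 3.35 g·m⁻²·a⁻¹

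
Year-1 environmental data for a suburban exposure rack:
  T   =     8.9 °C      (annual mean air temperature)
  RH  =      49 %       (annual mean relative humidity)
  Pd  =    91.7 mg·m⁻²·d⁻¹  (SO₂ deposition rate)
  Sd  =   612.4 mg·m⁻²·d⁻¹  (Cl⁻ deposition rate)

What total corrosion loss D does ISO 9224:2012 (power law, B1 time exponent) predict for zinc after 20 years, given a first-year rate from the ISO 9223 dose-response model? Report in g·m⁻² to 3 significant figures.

D(20) = 245 g·m⁻²

zinc: T≤10 °C ⇒ hinge +0.038·(8.9−10) = -0.0418
  SO₂ term: 0.0129·91.7^0.44·exp(0.046·49-0.0418) = 0.8606
  Sd branch = 0.0175·Sd^0.57·e^(0.008·RH+0.085·T) = 2.14 μm/a
  r_corr = 0.8606 + 2.14 = 3.001 μm/a
Power-law: D(20) = r_corr · 20^0.813
  D(20) = 3.001 × 20^0.813 = 3.001 × 11.42 = 34.27 μm
  Mass loss = 34.27 μm × 7.14 g/cm³ = 244.7 g·m⁻²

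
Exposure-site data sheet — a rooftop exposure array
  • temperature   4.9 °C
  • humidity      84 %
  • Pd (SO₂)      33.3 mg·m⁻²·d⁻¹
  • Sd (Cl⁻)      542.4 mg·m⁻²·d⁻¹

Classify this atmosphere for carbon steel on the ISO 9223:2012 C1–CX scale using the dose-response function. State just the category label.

carbon steel: temperature factor f = +0.150·(-5.1) = -0.7650
  SO₂ term: 1.77·33.3^0.52·exp(0.02·84-0.7650) = 27.35
  Cl⁻ term: 0.102·542.4^0.62·exp(0.033·84+0.04·4.9) = 98.37
  sum: 27.35 + 98.37 → r_corr = 125.7 μm/a
ISO 9223 Table 2 (carbon steel): 80 < 126 ≤ 200 μm/a ⇒ C5

C5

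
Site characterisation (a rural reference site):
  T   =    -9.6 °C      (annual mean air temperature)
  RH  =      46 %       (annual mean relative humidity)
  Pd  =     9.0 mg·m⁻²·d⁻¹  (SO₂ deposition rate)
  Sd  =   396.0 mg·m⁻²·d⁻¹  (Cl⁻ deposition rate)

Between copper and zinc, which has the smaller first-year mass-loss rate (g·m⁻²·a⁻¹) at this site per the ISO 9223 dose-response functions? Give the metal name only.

copper: f(T) = +0.126·(T−10) [T≤10 °C] = -2.4696
  sulphur-dioxide contribution → 0.01198 μm/a
  chloride contribution → 0.1687 μm/a
  ⇒ r_corr(copper) = 0.1806 μm/a
  mass loss = 0.1806 μm/a × 8.96 g/cm³ = 1.619 g·m⁻²·a⁻¹
zinc: temperature factor f = +0.038·(-19.6) = -0.7448
  sulphur-dioxide contribution → 0.1336 μm/a
  chloride contribution → 0.3382 μm/a
  ⇒ r_corr(zinc) = 0.4718 μm/a
  mass loss = 0.4718 μm/a × 7.14 g/cm³ = 3.369 g·m⁻²·a⁻¹
Ordering by g·m⁻²·a⁻¹: zinc (3.37) > copper (1.62)

copper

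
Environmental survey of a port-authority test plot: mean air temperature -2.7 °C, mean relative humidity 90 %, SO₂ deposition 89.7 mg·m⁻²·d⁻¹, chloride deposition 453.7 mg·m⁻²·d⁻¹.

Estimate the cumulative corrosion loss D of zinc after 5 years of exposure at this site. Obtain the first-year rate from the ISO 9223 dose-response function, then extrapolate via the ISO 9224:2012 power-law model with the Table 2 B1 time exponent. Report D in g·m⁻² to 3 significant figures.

D(5) = 120 g·m⁻²

zinc: T≤10 °C ⇒ hinge +0.038·(-2.7−10) = -0.4826
  sulphur-dioxide contribution → 3.616 μm/a
  chloride contribution → 0.9342 μm/a
  ⇒ r_corr(zinc) = 4.55 μm/a
Long-term exponent b (ISO 9224 Table 2, B1) = 0.813
  D(5) = 4.55 × 5^0.813 = 4.55 × 3.701 = 16.84 μm
  Mass loss = 16.84 μm × 7.14 g/cm³ = 120.2 g·m⁻²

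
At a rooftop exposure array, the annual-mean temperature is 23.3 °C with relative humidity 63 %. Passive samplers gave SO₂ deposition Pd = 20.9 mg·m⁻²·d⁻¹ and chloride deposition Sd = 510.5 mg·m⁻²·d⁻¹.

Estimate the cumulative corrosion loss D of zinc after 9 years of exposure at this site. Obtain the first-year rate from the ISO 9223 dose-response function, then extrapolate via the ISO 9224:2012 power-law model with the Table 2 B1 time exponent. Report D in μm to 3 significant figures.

D(9) = 45.9 μm

zinc: temperature factor f = -0.071·(13.3) = -0.9443
  sulphur-dioxide contribution → 0.3467 μm/a
  chloride contribution → 7.338 μm/a
  total first-year rate 7.685 μm/a
ISO 9224: D(t) = r_corr · t^b with b = 0.813 (zinc, B1)
  D(9) = 7.685 × 9^0.813 = 7.685 × 5.968 = 45.86 μm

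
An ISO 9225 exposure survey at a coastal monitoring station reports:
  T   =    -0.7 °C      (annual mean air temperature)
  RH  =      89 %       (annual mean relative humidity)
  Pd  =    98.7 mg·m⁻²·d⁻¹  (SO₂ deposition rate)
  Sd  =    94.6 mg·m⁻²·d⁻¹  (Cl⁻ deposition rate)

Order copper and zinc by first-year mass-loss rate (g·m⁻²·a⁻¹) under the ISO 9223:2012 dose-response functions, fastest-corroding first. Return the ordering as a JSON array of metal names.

["zinc", "copper"]

copper: temperature factor f = +0.126·(-10.7) = -1.3482
  sulphur-dioxide contribution → 0.8665 μm/a
  chloride contribution → 0.8333 μm/a
  ⇒ r_corr(copper) = 1.7 μm/a
  mass loss = 1.7 μm/a × 8.96 g/cm³ = 15.23 g·m⁻²·a⁻¹
zinc: f(T) = +0.038·(T−10) [T≤10 °C] = -0.4066
  sulphur-dioxide contribution → 3.886 μm/a
  chloride contribution → 0.4494 μm/a
  ⇒ r_corr(zinc) = 4.335 μm/a
  mass loss = 4.335 μm/a × 7.14 g/cm³ = 30.96 g·m⁻²·a⁻¹
Ordering by g·m⁻²·a⁻¹: zinc (31) > copper (15.2)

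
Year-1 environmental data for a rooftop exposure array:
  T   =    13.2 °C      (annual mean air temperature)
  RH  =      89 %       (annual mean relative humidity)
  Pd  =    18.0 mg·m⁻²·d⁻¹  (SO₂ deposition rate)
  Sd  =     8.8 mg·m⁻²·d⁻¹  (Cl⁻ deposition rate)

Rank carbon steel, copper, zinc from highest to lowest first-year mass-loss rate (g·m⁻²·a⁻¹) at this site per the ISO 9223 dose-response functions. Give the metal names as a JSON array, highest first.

carbon steel: T>10 °C ⇒ hinge -0.054·(13.2−10) = -0.1728
  Pd branch = 1.77·Pd^0.52·e^(0.02·RH+f) = 39.69 μm/a
  Cl⁻ term: 0.102·8.8^0.62·exp(0.033·89+0.04·13.2) = 12.56
  r_corr = 39.69 + 12.56 = 52.25 μm/a
  mass loss = 52.25 μm/a × 7.85 g/cm³ = 410.2 g·m⁻²·a⁻¹
copper: temperature factor f = -0.080·(3.2) = -0.2560
  SO₂ term: 0.0053·18.0^0.26·exp(0.059·89-0.2560) = 1.659
  Sd branch = 0.01025·Sd^0.27·e^(0.036·RH+0.049·T) = 0.8672 μm/a
  sum: 1.659 + 0.8672 → r_corr = 2.527 μm/a
  mass loss = 2.527 μm/a × 8.96 g/cm³ = 22.64 g·m⁻²·a⁻¹
zinc: temperature factor f = -0.071·(3.2) = -0.2272
  Pd branch = 0.0129·Pd^0.44·e^(0.046·RH+f) = 2.199 μm/a
  Cl⁻ term: 0.0175·8.8^0.57·exp(0.008·89+0.085·13.2) = 0.3783
  r_corr = 2.199 + 0.3783 = 2.577 μm/a
  mass loss = 2.577 μm/a × 7.14 g/cm³ = 18.4 g·m⁻²·a⁻¹
Ordering by g·m⁻²·a⁻¹: carbon steel (410) > copper (22.6) > zinc (18.4)

["carbon steel", "copper", "zinc"]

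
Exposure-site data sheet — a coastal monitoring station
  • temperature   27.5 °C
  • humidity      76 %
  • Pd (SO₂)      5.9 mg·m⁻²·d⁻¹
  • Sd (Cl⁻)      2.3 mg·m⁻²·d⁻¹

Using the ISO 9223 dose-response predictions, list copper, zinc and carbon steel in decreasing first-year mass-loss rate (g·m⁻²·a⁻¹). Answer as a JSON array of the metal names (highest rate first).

copper: temperature factor f = -0.080·(17.5) = -1.4000
  sulphur-dioxide contribution → 0.1837 μm/a
  chloride contribution → 0.7618 μm/a
  total first-year rate 0.9455 μm/a
  mass loss = 0.9455 μm/a × 8.96 g/cm³ = 8.471 g·m⁻²·a⁻¹
zinc: f(T) = -0.071·(T−10) [T>10 °C] = -1.2425
  sulphur-dioxide contribution → 0.2682 μm/a
  chloride contribution → 0.5351 μm/a
  total first-year rate 0.8033 μm/a
  mass loss = 0.8033 μm/a × 7.14 g/cm³ = 5.736 g·m⁻²·a⁻¹
carbon steel: temperature factor f = -0.054·(17.5) = -0.9450
  sulphur-dioxide contribution → 7.917 μm/a
  chloride contribution → 6.307 μm/a
  total first-year rate 14.22 μm/a
  mass loss = 14.22 μm/a × 7.85 g/cm³ = 111.7 g·m⁻²·a⁻¹
Ordering by g·m⁻²·a⁻¹: carbon steel (112) > copper (8.47) > zinc (5.74)

["carbon steel", "copper", "zinc"]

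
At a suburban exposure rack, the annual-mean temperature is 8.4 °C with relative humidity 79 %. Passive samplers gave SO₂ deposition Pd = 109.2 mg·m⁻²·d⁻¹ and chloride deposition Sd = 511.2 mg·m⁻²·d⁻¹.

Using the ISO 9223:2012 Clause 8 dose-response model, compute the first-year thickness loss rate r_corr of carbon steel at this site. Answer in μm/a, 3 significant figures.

r_corr = 170 μm/a

carbon steel: temperature factor f = +0.150·(-1.6) = -0.2400
  SO₂ term: 1.77·109.2^0.52·exp(0.02·79-0.2400) = 77.59
  Sd branch = 0.102·Sd^0.62·e^(0.033·RH+0.04·T) = 92.48 μm/a
  r_corr = 77.59 + 92.48 = 170.1 μm/a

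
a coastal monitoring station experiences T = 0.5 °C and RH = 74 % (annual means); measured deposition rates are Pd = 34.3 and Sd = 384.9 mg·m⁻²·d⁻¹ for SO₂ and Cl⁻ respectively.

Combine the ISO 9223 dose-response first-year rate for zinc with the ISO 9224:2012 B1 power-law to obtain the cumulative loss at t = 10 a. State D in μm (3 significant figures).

D(10) = 14.7 μm

zinc: f(T) = +0.038·(T−10) [T≤10 °C] = -0.3610
  Pd branch = 0.0129·Pd^0.44·e^(0.046·RH+f) = 1.281 μm/a
  Cl⁻ term: 0.0175·384.9^0.57·exp(0.008·74+0.085·0.5) = 0.9823
  sum: 1.281 + 0.9823 → r_corr = 2.264 μm/a
Long-term exponent b (ISO 9224 Table 2, B1) = 0.813
  D(10) = 2.264 × 10^0.813 = 2.264 × 6.501 = 14.72 μm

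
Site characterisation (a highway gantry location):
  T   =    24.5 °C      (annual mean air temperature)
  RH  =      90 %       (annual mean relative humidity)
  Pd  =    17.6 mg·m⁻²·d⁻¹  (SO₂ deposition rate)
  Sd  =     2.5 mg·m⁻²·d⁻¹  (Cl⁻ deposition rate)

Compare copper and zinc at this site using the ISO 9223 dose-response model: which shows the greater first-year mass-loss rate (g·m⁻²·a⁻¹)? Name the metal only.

copper

copper: T>10 °C ⇒ hinge -0.080·(24.5−10) = -1.1600
  SO₂ term: 0.0053·17.6^0.26·exp(0.059·90-1.1600) = 0.7086
  Cl⁻ term: 0.01025·2.5^0.27·exp(0.036·90+0.049·24.5) = 1.113
  sum: 0.7086 + 1.113 → r_corr = 1.822 μm/a
  mass loss = 1.822 μm/a × 8.96 g/cm³ = 16.33 g·m⁻²·a⁻¹
zinc: temperature factor f = -0.071·(14.5) = -1.0295
  SO₂ term: 0.0129·17.6^0.44·exp(0.046·90-1.0295) = 1.022
  Sd branch = 0.0175·Sd^0.57·e^(0.008·RH+0.085·T) = 0.4864 μm/a
  sum: 1.022 + 0.4864 → r_corr = 1.508 μm/a
  mass loss = 1.508 μm/a × 7.14 g/cm³ = 10.77 g·m⁻²·a⁻¹
Ordering by g·m⁻²·a⁻¹: copper (16.3) > zinc (10.8)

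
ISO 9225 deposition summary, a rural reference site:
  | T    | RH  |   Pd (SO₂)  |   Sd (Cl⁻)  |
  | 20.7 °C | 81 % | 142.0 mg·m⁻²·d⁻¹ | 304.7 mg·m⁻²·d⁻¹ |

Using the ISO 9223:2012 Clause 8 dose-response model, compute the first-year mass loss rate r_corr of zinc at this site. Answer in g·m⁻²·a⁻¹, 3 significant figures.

r_corr = 52.0 g·m⁻²·a⁻¹

zinc: f(T) = -0.071·(T−10) [T>10 °C] = -0.7597
  sulphur-dioxide contribution → 2.217 μm/a
  chloride contribution → 5.063 μm/a
  ⇒ r_corr(zinc) = 7.28 μm/a
Convert to mass loss: 7.28 μm/a × 7.14 g/cm³ = 51.98 g·m⁻²·a⁻¹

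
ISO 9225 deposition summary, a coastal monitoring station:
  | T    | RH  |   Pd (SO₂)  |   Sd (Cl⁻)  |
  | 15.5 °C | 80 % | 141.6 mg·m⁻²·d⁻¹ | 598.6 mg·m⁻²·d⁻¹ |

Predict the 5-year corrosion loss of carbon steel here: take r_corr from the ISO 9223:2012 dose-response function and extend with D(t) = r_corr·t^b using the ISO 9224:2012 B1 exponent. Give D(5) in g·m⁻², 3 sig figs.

D(5) = 4.11e+03 g·m⁻²

carbon steel: temperature factor f = -0.054·(5.5) = -0.2970
  SO₂ term: 1.77·141.6^0.52·exp(0.02·80-0.2970) = 85.59
  Sd branch = 0.102·Sd^0.62·e^(0.033·RH+0.04·T) = 140 μm/a
  sum: 85.59 + 140 → r_corr = 225.6 μm/a
Power-law: D(5) = r_corr · 5^0.523
  D(5) = 225.6 × 5^0.523 = 225.6 × 2.32 = 523.5 μm
  Mass loss = 523.5 μm × 7.85 g/cm³ = 4110 g·m⁻²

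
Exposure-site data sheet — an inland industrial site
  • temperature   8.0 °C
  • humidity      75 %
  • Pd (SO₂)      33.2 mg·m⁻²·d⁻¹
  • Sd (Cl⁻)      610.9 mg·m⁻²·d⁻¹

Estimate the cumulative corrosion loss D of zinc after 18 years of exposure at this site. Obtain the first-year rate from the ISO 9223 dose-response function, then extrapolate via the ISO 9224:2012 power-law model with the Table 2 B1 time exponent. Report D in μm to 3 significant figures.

zinc: f(T) = +0.038·(T−10) [T≤10 °C] = -0.0760
  sulphur-dioxide contribution → 1.759 μm/a
  chloride contribution → 2.437 μm/a
  ⇒ r_corr(zinc) = 4.196 μm/a
Long-term exponent b (ISO 9224 Table 2, B1) = 0.813
  D(18) = 4.196 × 18^0.813 = 4.196 × 10.48 = 43.99 μm

D(18) = 44.0 μm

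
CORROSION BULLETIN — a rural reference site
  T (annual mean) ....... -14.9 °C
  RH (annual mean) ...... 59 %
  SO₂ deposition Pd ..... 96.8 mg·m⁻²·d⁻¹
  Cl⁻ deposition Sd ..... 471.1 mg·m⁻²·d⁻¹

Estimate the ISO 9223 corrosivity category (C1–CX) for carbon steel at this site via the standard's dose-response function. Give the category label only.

C2

carbon steel: f(T) = +0.150·(T−10) [T≤10 °C] = -3.7350
  Pd branch = 1.77·Pd^0.52·e^(0.02·RH+f) = 1.483 μm/a
  Cl⁻ term: 0.102·471.1^0.62·exp(0.033·59+0.04·-14.9) = 17.89
  sum: 1.483 + 17.89 → r_corr = 19.37 μm/a
ISO 9223 Table 2 (carbon steel): 1.3 < 19.4 ≤ 25 μm/a ⇒ C2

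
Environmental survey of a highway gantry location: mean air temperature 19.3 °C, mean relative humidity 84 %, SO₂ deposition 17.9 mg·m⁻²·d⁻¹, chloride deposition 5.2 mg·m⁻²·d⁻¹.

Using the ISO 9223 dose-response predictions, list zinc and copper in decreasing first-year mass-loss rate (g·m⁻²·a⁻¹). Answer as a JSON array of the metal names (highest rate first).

["copper", "zinc"]

zinc: T>10 °C ⇒ hinge -0.071·(19.3−10) = -0.6603
  SO₂ term: 0.0129·17.9^0.44·exp(0.046·84-0.6603) = 1.13
  Sd branch = 0.0175·Sd^0.57·e^(0.008·RH+0.085·T) = 0.4523 μm/a
  r_corr = 1.13 + 0.4523 = 1.583 μm/a
  mass loss = 1.583 μm/a × 7.14 g/cm³ = 11.3 g·m⁻²·a⁻¹
copper: temperature factor f = -0.080·(9.3) = -0.7440
  SO₂ term: 0.0053·17.9^0.26·exp(0.059·84-0.7440) = 0.7573
  Sd branch = 0.01025·Sd^0.27·e^(0.036·RH+0.049·T) = 0.8474 μm/a
  sum: 0.7573 + 0.8474 → r_corr = 1.605 μm/a
  mass loss = 1.605 μm/a × 8.96 g/cm³ = 14.38 g·m⁻²·a⁻¹
Ordering by g·m⁻²·a⁻¹: copper (14.4) > zinc (11.3)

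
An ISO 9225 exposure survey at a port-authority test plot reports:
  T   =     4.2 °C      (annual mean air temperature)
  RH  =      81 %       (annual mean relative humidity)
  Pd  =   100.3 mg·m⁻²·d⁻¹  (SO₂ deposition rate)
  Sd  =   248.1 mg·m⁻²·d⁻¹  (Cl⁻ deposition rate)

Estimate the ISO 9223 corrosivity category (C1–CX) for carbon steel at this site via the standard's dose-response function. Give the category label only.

C5

carbon steel: temperature factor f = +0.150·(-5.8) = -0.8700
  Pd branch = 1.77·Pd^0.52·e^(0.02·RH+f) = 41.15 μm/a
  Cl⁻ term: 0.102·248.1^0.62·exp(0.033·81+0.04·4.2) = 53.35
  r_corr = 41.15 + 53.35 = 94.5 μm/a
ISO 9223 Table 2 (carbon steel): 80 < 94.5 ≤ 200 μm/a ⇒ C5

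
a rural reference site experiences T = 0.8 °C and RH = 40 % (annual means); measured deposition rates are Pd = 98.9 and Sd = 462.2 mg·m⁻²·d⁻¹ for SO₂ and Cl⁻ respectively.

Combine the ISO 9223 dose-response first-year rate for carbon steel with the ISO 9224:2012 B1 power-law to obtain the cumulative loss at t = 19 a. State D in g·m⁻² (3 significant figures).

carbon steel: T≤10 °C ⇒ hinge +0.150·(0.8−10) = -1.3800
  Pd branch = 1.77·Pd^0.52·e^(0.02·RH+f) = 10.8 μm/a
  Cl⁻ term: 0.102·462.2^0.62·exp(0.033·40+0.04·0.8) = 17.7
  sum: 10.8 + 17.7 → r_corr = 28.5 μm/a
Power-law: D(19) = r_corr · 19^0.523
  D(19) = 28.5 × 19^0.523 = 28.5 × 4.664 = 132.9 μm
  Mass loss = 132.9 μm × 7.85 g/cm³ = 1044 g·m⁻²

D(19) = 1.04e+03 g·m⁻²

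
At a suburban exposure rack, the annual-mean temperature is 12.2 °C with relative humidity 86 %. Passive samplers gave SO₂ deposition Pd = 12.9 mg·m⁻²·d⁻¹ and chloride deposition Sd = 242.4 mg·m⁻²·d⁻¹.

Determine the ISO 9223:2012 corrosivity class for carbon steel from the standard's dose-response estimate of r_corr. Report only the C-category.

C5

carbon steel: T>10 °C ⇒ hinge -0.054·(12.2−10) = -0.1188
  sulphur-dioxide contribution → 33.18 μm/a
  chloride contribution → 85.4 μm/a
  ⇒ r_corr(carbon steel) = 118.6 μm/a
ISO 9223 Table 2 (carbon steel): 80 < 119 ≤ 200 μm/a ⇒ C5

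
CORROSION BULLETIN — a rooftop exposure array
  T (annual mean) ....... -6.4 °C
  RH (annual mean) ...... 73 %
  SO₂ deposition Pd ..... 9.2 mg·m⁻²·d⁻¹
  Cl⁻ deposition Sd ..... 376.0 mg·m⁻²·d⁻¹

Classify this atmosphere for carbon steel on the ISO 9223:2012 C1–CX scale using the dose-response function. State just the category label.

C3

carbon steel: temperature factor f = +0.150·(-16.4) = -2.4600
  sulphur-dioxide contribution → 2.065 μm/a
  chloride contribution → 34.69 μm/a
  ⇒ r_corr(carbon steel) = 36.76 μm/a
Category bounds: 25…50 μm/a bracket r_corr ⇒ C3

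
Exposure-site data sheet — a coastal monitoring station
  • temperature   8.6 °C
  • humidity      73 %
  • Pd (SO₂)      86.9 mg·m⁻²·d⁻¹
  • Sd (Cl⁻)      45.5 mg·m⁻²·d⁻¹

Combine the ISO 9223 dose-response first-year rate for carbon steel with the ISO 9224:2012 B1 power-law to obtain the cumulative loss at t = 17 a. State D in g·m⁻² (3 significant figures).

carbon steel: f(T) = +0.150·(T−10) [T≤10 °C] = -0.2100
  sulphur-dioxide contribution → 62.97 μm/a
  chloride contribution → 17.07 μm/a
  ⇒ r_corr(carbon steel) = 80.04 μm/a
Power-law: D(17) = r_corr · 17^0.523
  D(17) = 80.04 × 17^0.523 = 80.04 × 4.401 = 352.2 μm
  Mass loss = 352.2 μm × 7.85 g/cm³ = 2765 g·m⁻²

D(17) = 2.76e+03 g·m⁻²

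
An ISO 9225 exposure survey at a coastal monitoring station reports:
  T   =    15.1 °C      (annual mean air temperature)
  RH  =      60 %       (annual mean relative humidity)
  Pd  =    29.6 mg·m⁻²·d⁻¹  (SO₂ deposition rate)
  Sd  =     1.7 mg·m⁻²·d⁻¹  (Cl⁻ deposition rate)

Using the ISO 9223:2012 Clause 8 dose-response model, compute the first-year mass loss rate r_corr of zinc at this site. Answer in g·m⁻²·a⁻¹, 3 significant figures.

zinc: f(T) = -0.071·(T−10) [T>10 °C] = -0.3621
  Pd branch = 0.0129·Pd^0.44·e^(0.046·RH+f) = 0.63 μm/a
  Cl⁻ term: 0.0175·1.7^0.57·exp(0.008·60+0.085·15.1) = 0.1381
  r_corr = 0.63 + 0.1381 = 0.7681 μm/a
Convert to mass loss: 0.7681 μm/a × 7.14 g/cm³ = 5.485 g·m⁻²·a⁻¹

r_corr = 5.48 g·m⁻²·a⁻¹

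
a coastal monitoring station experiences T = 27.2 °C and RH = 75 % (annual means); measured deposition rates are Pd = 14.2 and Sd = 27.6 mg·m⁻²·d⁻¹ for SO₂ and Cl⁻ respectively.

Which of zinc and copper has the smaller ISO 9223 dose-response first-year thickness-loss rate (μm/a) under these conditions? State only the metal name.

copper

zinc: temperature factor f = -0.071·(17.2) = -1.2212
  SO₂ term: 0.0129·14.2^0.44·exp(0.046·75-1.2212) = 0.3851
  Sd branch = 0.0175·Sd^0.57·e^(0.008·RH+0.085·T) = 2.133 μm/a
  sum: 0.3851 + 2.133 → r_corr = 2.518 μm/a
copper: T>10 °C ⇒ hinge -0.080·(27.2−10) = -1.3760
  Pd branch = 0.0053·Pd^0.26·e^(0.059·RH+f) = 0.2229 μm/a
  Sd branch = 0.01025·Sd^0.27·e^(0.036·RH+0.049·T) = 1.416 μm/a
  sum: 0.2229 + 1.416 → r_corr = 1.639 μm/a
Ordering by μm/a: zinc (2.52) > copper (1.64)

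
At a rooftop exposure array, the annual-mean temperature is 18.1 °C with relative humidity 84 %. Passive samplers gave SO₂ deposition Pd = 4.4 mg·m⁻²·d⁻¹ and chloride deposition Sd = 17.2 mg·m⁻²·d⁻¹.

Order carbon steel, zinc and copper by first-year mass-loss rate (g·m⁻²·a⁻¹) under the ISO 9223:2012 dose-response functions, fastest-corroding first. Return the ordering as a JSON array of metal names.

carbon steel: f(T) = -0.054·(T−10) [T>10 °C] = -0.4374
  SO₂ term: 1.77·4.4^0.52·exp(0.02·84-0.4374) = 13.25
  Sd branch = 0.102·Sd^0.62·e^(0.033·RH+0.04·T) = 19.63 μm/a
  sum: 13.25 + 19.63 → r_corr = 32.88 μm/a
  mass loss = 32.88 μm/a × 7.85 g/cm³ = 258.1 g·m⁻²·a⁻¹
zinc: f(T) = -0.071·(T−10) [T>10 °C] = -0.5751
  SO₂ term: 0.0129·4.4^0.44·exp(0.046·84-0.5751) = 0.6638
  Sd branch = 0.0175·Sd^0.57·e^(0.008·RH+0.085·T) = 0.8078 μm/a
  r_corr = 0.6638 + 0.8078 = 1.472 μm/a
  mass loss = 1.472 μm/a × 7.14 g/cm³ = 10.51 g·m⁻²·a⁻¹
copper: temperature factor f = -0.080·(8.1) = -0.6480
  SO₂ term: 0.0053·4.4^0.26·exp(0.059·84-0.6480) = 0.5788
  Sd branch = 0.01025·Sd^0.27·e^(0.036·RH+0.049·T) = 1.104 μm/a
  sum: 0.5788 + 1.104 → r_corr = 1.682 μm/a
  mass loss = 1.682 μm/a × 8.96 g/cm³ = 15.07 g·m⁻²·a⁻¹
Ordering by g·m⁻²·a⁻¹: carbon steel (258) > copper (15.1) > zinc (10.5)

["carbon steel", "copper", "zinc"]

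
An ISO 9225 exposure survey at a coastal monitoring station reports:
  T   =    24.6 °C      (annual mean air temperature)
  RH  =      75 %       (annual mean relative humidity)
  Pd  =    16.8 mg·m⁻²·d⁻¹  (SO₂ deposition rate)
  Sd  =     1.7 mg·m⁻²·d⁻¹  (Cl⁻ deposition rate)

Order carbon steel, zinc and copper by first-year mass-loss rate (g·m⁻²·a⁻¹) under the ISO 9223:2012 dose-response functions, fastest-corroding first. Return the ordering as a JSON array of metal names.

carbon steel: temperature factor f = -0.054·(14.6) = -0.7884
  Pd branch = 1.77·Pd^0.52·e^(0.02·RH+f) = 15.64 μm/a
  Cl⁻ term: 0.102·1.7^0.62·exp(0.033·75+0.04·24.6) = 4.505
  r_corr = 15.64 + 4.505 = 20.14 μm/a
  mass loss = 20.14 μm/a × 7.85 g/cm³ = 158.1 g·m⁻²·a⁻¹
zinc: f(T) = -0.071·(T−10) [T>10 °C] = -1.0366
  Pd branch = 0.0129·Pd^0.44·e^(0.046·RH+f) = 0.4987 μm/a
  Cl⁻ term: 0.0175·1.7^0.57·exp(0.008·75+0.085·24.6) = 0.3492
  r_corr = 0.4987 + 0.3492 = 0.8479 μm/a
  mass loss = 0.8479 μm/a × 7.14 g/cm³ = 6.054 g·m⁻²·a⁻¹
copper: f(T) = -0.080·(T−10) [T>10 °C] = -1.1680
  SO₂ term: 0.0053·16.8^0.26·exp(0.059·75-1.1680) = 0.2867
  Sd branch = 0.01025·Sd^0.27·e^(0.036·RH+0.049·T) = 0.5875 μm/a
  sum: 0.2867 + 0.5875 → r_corr = 0.8742 μm/a
  mass loss = 0.8742 μm/a × 8.96 g/cm³ = 7.833 g·m⁻²·a⁻¹
Ordering by g·m⁻²·a⁻¹: carbon steel (158) > copper (7.83) > zinc (6.05)

["carbon steel", "copper", "zinc"]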